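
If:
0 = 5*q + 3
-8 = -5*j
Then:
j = 8/5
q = -3/5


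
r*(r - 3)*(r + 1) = r^3 - 2*r^2 - 3*r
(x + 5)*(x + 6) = x^2 + 11*x + 30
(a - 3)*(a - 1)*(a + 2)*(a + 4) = a^4 + 2*a^3 - 13*a^2 - 14*a + 24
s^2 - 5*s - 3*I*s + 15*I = (s - 5)*(s - 3*I)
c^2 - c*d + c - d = (c + 1)*(c - d)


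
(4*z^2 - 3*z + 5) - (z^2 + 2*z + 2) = 3*z^2 - 5*z + 3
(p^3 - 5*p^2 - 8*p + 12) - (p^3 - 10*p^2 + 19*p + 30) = 5*p^2 - 27*p - 18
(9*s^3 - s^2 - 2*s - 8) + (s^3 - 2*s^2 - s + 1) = 10*s^3 - 3*s^2 - 3*s - 7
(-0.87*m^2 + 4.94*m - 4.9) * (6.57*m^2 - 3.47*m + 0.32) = -5.7159*m^4 + 35.4747*m^3 - 49.6132*m^2 + 18.5838*m - 1.568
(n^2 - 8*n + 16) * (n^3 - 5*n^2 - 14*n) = n^5 - 13*n^4 + 42*n^3 + 32*n^2 - 224*n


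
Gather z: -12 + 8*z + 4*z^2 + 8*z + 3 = 4*z^2 + 16*z - 9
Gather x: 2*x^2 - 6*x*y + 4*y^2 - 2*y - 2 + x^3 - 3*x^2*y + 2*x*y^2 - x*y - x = x^3 + x^2*(2 - 3*y) + x*(2*y^2 - 7*y - 1) + 4*y^2 - 2*y - 2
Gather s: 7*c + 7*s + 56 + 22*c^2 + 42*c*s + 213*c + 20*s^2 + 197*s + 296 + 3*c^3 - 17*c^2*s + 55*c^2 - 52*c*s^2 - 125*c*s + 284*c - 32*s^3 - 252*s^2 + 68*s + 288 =3*c^3 + 77*c^2 + 504*c - 32*s^3 + s^2*(-52*c - 232) + s*(-17*c^2 - 83*c + 272) + 640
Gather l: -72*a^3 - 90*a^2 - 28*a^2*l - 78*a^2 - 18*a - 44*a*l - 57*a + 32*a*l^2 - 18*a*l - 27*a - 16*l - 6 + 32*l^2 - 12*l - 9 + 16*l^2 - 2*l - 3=-72*a^3 - 168*a^2 - 102*a + l^2*(32*a + 48) + l*(-28*a^2 - 62*a - 30) - 18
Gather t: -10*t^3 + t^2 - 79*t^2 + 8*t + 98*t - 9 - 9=-10*t^3 - 78*t^2 + 106*t - 18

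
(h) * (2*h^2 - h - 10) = 2*h^3 - h^2 - 10*h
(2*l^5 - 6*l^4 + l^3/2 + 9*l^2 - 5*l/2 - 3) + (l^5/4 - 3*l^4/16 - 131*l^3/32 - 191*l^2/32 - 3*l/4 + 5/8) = 9*l^5/4 - 99*l^4/16 - 115*l^3/32 + 97*l^2/32 - 13*l/4 - 19/8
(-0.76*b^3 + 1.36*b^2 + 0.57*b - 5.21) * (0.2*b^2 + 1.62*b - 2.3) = -0.152*b^5 - 0.9592*b^4 + 4.0652*b^3 - 3.2466*b^2 - 9.7512*b + 11.983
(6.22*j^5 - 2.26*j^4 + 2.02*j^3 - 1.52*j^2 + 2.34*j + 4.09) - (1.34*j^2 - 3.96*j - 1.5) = 6.22*j^5 - 2.26*j^4 + 2.02*j^3 - 2.86*j^2 + 6.3*j + 5.59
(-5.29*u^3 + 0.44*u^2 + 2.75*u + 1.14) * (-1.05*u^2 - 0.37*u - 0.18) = 5.5545*u^5 + 1.4953*u^4 - 2.0981*u^3 - 2.2937*u^2 - 0.9168*u - 0.2052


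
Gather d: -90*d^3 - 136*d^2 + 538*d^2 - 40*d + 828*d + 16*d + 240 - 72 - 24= -90*d^3 + 402*d^2 + 804*d + 144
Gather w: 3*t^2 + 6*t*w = 3*t^2 + 6*t*w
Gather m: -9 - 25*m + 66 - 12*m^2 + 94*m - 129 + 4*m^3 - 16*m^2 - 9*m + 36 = 4*m^3 - 28*m^2 + 60*m - 36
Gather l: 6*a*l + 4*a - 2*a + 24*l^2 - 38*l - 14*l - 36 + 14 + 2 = 2*a + 24*l^2 + l*(6*a - 52) - 20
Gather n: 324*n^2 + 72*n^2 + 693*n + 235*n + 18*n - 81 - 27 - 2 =396*n^2 + 946*n - 110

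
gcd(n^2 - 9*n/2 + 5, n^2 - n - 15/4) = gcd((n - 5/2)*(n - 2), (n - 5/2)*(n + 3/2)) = n - 5/2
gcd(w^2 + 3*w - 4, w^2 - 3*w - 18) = 1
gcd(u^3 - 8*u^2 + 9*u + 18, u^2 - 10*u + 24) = u - 6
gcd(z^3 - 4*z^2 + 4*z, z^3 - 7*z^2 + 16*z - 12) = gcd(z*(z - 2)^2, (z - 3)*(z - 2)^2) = z^2 - 4*z + 4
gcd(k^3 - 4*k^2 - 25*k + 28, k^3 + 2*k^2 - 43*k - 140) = k^2 - 3*k - 28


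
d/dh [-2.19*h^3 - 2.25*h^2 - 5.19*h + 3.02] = -6.57*h^2 - 4.5*h - 5.19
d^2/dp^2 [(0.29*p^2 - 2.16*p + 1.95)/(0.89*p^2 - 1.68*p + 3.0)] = (-2.554656*p^3 + 4.62177*p^2 + 17.10936*p - 15.95844)/(0.704969*p^6 - 3.992184*p^5 + 14.664708*p^4 - 31.655232*p^3 + 49.4316*p^2 - 45.36*p + 27.0)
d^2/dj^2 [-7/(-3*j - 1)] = 126/(3*j + 1)^3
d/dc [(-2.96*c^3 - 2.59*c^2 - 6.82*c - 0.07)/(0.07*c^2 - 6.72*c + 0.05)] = (-0.2072*c^4 + 39.7824*c^3 + 17.4382*c^2 - 0.249200000000002*c - 0.8114)/(0.0049*c^4 - 0.9408*c^3 + 45.1654*c^2 - 0.672*c + 0.0025)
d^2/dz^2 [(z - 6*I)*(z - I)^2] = 6*z - 16*I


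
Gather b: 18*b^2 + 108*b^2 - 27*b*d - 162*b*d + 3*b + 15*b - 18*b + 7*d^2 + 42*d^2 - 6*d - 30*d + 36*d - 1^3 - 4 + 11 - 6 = 126*b^2 - 189*b*d + 49*d^2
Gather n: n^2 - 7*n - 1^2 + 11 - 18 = n^2 - 7*n - 8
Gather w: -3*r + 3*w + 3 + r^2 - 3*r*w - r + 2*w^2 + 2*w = r^2 - 4*r + 2*w^2 + w*(5 - 3*r) + 3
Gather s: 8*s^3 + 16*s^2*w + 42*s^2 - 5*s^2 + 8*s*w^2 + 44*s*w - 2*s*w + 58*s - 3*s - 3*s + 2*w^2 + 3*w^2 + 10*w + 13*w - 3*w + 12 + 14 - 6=8*s^3 + s^2*(16*w + 37) + s*(8*w^2 + 42*w + 52) + 5*w^2 + 20*w + 20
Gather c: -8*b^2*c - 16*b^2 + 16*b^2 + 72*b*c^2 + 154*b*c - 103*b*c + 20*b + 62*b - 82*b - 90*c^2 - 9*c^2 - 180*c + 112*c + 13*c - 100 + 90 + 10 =c^2*(72*b - 99) + c*(-8*b^2 + 51*b - 55)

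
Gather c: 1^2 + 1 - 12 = -10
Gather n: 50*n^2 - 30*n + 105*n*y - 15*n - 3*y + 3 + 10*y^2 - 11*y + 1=50*n^2 + n*(105*y - 45) + 10*y^2 - 14*y + 4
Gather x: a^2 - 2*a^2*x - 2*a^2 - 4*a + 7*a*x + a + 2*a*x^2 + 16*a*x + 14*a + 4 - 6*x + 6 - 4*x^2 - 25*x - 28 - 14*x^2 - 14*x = -a^2 + 11*a + x^2*(2*a - 18) + x*(-2*a^2 + 23*a - 45) - 18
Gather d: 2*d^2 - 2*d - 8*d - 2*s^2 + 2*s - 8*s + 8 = 2*d^2 - 10*d - 2*s^2 - 6*s + 8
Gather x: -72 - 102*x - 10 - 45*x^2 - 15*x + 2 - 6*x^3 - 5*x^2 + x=-6*x^3 - 50*x^2 - 116*x - 80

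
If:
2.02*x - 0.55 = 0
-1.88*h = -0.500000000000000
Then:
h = 0.27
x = 0.27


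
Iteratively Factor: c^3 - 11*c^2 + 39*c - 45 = (c - 3)*(c^2 - 8*c + 15) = (c - 3)^2*(c - 5)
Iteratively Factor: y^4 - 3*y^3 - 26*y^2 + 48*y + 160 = (y - 4)*(y^3 + y^2 - 22*y - 40) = (y - 4)*(y + 4)*(y^2 - 3*y - 10) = (y - 5)*(y - 4)*(y + 4)*(y + 2)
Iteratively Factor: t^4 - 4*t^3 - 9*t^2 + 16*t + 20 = (t - 5)*(t^3 + t^2 - 4*t - 4) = (t - 5)*(t + 2)*(t^2 - t - 2) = (t - 5)*(t - 2)*(t + 2)*(t + 1)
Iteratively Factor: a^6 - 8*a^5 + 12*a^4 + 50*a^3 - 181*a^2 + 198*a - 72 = (a - 1)*(a^5 - 7*a^4 + 5*a^3 + 55*a^2 - 126*a + 72) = (a - 3)*(a - 1)*(a^4 - 4*a^3 - 7*a^2 + 34*a - 24) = (a - 3)*(a - 2)*(a - 1)*(a^3 - 2*a^2 - 11*a + 12) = (a - 3)*(a - 2)*(a - 1)*(a + 3)*(a^2 - 5*a + 4) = (a - 3)*(a - 2)*(a - 1)^2*(a + 3)*(a - 4)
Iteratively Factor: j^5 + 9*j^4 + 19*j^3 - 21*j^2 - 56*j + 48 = (j - 1)*(j^4 + 10*j^3 + 29*j^2 + 8*j - 48) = (j - 1)^2*(j^3 + 11*j^2 + 40*j + 48) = (j - 1)^2*(j + 4)*(j^2 + 7*j + 12) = (j - 1)^2*(j + 3)*(j + 4)*(j + 4)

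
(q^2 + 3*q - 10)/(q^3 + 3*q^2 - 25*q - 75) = (q - 2)/(q^2 - 2*q - 15)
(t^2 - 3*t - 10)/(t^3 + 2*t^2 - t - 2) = (t - 5)/(t^2 - 1)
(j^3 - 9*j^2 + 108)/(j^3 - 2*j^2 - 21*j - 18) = (j - 6)/(j + 1)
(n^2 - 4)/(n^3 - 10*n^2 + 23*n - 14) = (n + 2)/(n^2 - 8*n + 7)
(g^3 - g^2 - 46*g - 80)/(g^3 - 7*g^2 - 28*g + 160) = (g + 2)/(g - 4)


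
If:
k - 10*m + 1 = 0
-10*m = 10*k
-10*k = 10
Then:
No Solution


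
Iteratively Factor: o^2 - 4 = (o - 2)*(o + 2)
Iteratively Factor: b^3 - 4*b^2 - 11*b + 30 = (b - 2)*(b^2 - 2*b - 15) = (b - 5)*(b - 2)*(b + 3)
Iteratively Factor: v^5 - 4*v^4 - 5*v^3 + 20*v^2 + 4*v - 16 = (v - 4)*(v^4 - 5*v^2 + 4) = (v - 4)*(v - 1)*(v^3 + v^2 - 4*v - 4) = (v - 4)*(v - 2)*(v - 1)*(v^2 + 3*v + 2) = (v - 4)*(v - 2)*(v - 1)*(v + 1)*(v + 2)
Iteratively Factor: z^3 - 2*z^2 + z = (z - 1)*(z^2 - z) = (z - 1)^2*(z)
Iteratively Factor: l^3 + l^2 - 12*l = (l + 4)*(l^2 - 3*l) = (l - 3)*(l + 4)*(l)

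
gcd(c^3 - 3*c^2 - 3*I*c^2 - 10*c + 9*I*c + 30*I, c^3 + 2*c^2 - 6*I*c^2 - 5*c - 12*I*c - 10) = c + 2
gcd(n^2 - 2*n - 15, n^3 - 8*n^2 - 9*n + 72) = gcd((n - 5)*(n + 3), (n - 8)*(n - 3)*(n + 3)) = n + 3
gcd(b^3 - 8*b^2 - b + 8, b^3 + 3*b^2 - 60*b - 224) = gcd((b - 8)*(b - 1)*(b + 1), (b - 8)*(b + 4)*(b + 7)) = b - 8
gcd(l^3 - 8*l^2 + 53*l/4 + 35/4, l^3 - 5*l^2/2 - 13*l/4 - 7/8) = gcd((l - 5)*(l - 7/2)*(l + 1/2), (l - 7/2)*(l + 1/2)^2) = l^2 - 3*l - 7/4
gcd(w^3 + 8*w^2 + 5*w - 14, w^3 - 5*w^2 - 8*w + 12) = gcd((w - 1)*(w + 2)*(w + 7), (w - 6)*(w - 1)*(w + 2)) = w^2 + w - 2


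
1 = 1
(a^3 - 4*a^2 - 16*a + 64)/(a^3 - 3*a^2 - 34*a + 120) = (a^2 - 16)/(a^2 + a - 30)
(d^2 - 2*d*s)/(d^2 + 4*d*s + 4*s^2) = d*(d - 2*s)/(d^2 + 4*d*s + 4*s^2)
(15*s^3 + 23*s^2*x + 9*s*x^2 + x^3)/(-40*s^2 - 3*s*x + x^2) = (3*s^2 + 4*s*x + x^2)/(-8*s + x)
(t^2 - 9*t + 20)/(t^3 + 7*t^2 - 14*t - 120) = (t - 5)/(t^2 + 11*t + 30)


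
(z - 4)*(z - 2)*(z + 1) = z^3 - 5*z^2 + 2*z + 8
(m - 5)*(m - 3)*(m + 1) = m^3 - 7*m^2 + 7*m + 15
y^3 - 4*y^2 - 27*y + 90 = (y - 6)*(y - 3)*(y + 5)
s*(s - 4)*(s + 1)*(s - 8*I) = s^4 - 3*s^3 - 8*I*s^3 - 4*s^2 + 24*I*s^2 + 32*I*s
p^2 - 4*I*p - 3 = (p - 3*I)*(p - I)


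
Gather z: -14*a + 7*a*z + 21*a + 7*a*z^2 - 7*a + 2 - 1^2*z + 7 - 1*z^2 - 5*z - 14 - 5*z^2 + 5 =z^2*(7*a - 6) + z*(7*a - 6)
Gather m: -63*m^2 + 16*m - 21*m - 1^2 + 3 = -63*m^2 - 5*m + 2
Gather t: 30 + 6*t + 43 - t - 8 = 5*t + 65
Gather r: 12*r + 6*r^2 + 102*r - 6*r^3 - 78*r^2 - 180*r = -6*r^3 - 72*r^2 - 66*r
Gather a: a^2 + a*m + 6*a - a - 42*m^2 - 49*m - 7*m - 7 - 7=a^2 + a*(m + 5) - 42*m^2 - 56*m - 14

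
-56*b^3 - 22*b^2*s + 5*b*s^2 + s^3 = (-4*b + s)*(2*b + s)*(7*b + s)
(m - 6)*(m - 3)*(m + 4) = m^3 - 5*m^2 - 18*m + 72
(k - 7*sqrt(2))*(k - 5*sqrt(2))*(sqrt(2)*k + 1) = sqrt(2)*k^3 - 23*k^2 + 58*sqrt(2)*k + 70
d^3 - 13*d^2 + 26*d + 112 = (d - 8)*(d - 7)*(d + 2)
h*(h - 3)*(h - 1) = h^3 - 4*h^2 + 3*h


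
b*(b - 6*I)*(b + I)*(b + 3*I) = b^4 - 2*I*b^3 + 21*b^2 + 18*I*b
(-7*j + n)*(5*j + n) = -35*j^2 - 2*j*n + n^2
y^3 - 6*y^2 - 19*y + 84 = (y - 7)*(y - 3)*(y + 4)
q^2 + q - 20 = (q - 4)*(q + 5)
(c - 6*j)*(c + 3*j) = c^2 - 3*c*j - 18*j^2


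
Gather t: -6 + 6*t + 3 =6*t - 3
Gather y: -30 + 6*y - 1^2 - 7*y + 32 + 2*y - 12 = y - 11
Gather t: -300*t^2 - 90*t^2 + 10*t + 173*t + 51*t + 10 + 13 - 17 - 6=-390*t^2 + 234*t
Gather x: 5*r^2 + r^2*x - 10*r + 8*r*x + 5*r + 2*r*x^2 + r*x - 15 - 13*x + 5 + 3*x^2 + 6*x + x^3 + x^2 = 5*r^2 - 5*r + x^3 + x^2*(2*r + 4) + x*(r^2 + 9*r - 7) - 10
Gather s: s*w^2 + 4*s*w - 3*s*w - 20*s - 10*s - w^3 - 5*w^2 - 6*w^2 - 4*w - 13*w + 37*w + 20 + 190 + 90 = s*(w^2 + w - 30) - w^3 - 11*w^2 + 20*w + 300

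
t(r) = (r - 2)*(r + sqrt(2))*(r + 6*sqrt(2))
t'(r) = (r - 2)*(r + sqrt(2)) + (r - 2)*(r + 6*sqrt(2)) + (r + sqrt(2))*(r + 6*sqrt(2)) = 3*r^2 - 4*r + 14*sqrt(2)*r - 14*sqrt(2) + 12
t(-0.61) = -16.53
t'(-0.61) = -16.32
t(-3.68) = 61.84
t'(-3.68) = -25.31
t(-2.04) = 16.29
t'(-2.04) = -27.54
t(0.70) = -25.25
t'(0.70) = 4.73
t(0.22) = -25.32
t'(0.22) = -4.18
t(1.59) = -12.41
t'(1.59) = 24.91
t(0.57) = -25.69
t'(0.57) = 2.18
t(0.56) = -25.71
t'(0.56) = 1.99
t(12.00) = 2747.94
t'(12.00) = 613.79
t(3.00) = 50.70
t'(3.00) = 66.60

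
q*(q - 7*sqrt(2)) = q^2 - 7*sqrt(2)*q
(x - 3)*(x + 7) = x^2 + 4*x - 21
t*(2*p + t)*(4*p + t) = 8*p^2*t + 6*p*t^2 + t^3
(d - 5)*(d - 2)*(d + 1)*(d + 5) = d^4 - d^3 - 27*d^2 + 25*d + 50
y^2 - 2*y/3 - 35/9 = (y - 7/3)*(y + 5/3)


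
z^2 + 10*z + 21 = (z + 3)*(z + 7)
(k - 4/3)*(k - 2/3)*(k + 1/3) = k^3 - 5*k^2/3 + 2*k/9 + 8/27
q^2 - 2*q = q*(q - 2)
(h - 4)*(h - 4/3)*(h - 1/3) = h^3 - 17*h^2/3 + 64*h/9 - 16/9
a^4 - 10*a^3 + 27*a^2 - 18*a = a*(a - 6)*(a - 3)*(a - 1)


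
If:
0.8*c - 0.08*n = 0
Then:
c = 0.1*n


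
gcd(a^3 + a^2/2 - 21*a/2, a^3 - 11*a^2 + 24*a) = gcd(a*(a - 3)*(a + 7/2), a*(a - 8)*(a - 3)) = a^2 - 3*a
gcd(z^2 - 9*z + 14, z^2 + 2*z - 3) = 1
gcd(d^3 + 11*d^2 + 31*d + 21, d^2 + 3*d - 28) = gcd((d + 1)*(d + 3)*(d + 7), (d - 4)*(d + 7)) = d + 7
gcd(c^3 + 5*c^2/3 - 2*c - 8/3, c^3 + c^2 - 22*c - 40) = c + 2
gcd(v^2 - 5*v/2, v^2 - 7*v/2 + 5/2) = v - 5/2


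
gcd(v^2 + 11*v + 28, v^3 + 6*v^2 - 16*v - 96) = v + 4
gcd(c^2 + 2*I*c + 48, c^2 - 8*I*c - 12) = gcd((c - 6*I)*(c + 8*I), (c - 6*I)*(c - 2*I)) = c - 6*I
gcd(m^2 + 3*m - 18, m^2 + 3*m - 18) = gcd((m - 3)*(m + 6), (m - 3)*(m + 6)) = m^2 + 3*m - 18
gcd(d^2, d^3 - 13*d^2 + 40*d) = d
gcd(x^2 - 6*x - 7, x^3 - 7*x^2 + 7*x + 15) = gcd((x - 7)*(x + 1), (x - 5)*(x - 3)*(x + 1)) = x + 1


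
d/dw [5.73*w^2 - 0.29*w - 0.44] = 11.46*w - 0.29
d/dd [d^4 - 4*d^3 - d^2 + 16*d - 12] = 4*d^3 - 12*d^2 - 2*d + 16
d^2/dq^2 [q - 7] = 0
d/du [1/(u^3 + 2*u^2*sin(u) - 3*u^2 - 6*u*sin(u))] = (-2*u^2*cos(u) - 3*u^2 - 4*u*sin(u) + 6*u*cos(u) + 6*u + 6*sin(u))/(u^2*(u - 3)^2*(u + 2*sin(u))^2)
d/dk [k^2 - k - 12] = 2*k - 1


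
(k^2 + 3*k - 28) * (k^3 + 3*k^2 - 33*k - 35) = k^5 + 6*k^4 - 52*k^3 - 218*k^2 + 819*k + 980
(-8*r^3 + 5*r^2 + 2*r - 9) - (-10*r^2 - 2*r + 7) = -8*r^3 + 15*r^2 + 4*r - 16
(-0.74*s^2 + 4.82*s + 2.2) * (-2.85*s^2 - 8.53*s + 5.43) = 2.109*s^4 - 7.4248*s^3 - 51.4028*s^2 + 7.4066*s + 11.946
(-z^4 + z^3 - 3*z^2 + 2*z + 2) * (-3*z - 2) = 3*z^5 - z^4 + 7*z^3 - 10*z - 4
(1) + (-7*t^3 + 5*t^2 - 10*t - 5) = -7*t^3 + 5*t^2 - 10*t - 4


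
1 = 1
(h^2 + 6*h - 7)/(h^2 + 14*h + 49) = (h - 1)/(h + 7)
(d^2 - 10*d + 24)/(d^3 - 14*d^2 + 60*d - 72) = (d - 4)/(d^2 - 8*d + 12)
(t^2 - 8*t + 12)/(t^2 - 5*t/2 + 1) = 2*(t - 6)/(2*t - 1)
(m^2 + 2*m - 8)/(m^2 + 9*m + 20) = (m - 2)/(m + 5)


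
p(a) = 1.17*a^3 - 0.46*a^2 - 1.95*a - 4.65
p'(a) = 3.51*a^2 - 0.92*a - 1.95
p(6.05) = 225.81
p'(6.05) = 120.96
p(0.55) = -5.67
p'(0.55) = -1.39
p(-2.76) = -27.37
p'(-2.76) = 27.33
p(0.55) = -5.67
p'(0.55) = -1.39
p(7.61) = 469.50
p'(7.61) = 194.32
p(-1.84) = -9.91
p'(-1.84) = 11.63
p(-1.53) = -6.93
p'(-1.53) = 7.67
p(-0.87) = -4.07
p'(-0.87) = 1.51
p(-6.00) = -262.23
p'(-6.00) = 129.93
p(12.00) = 1927.47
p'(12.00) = 492.45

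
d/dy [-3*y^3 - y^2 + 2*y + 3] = -9*y^2 - 2*y + 2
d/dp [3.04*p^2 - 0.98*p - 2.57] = 6.08*p - 0.98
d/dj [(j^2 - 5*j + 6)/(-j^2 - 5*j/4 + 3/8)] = 8*(-50*j^2 + 102*j + 45)/(64*j^4 + 160*j^3 + 52*j^2 - 60*j + 9)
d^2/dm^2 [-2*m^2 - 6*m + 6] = -4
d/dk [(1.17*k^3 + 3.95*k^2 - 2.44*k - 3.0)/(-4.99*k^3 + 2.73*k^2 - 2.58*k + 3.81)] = (22.9046*k^4 - 30.3884*k^3 - 35.0667*k^2 + 46.479*k - 17.0364)/(24.9001*k^6 - 27.2454*k^5 + 33.2013*k^4 - 52.1106*k^3 + 27.459*k^2 - 19.6596*k + 14.5161)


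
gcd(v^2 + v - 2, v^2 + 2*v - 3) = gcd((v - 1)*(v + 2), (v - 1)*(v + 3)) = v - 1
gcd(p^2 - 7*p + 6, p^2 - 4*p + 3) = p - 1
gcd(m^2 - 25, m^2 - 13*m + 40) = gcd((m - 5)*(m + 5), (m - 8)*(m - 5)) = m - 5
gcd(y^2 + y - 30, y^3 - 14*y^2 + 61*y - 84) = 1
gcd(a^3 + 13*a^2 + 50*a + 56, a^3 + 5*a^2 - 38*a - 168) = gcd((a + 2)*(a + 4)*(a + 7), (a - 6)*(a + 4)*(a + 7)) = a^2 + 11*a + 28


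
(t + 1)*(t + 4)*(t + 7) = t^3 + 12*t^2 + 39*t + 28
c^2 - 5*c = c*(c - 5)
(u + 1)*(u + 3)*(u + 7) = u^3 + 11*u^2 + 31*u + 21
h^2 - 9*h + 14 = (h - 7)*(h - 2)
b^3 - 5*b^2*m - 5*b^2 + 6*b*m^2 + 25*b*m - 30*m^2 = (b - 5)*(b - 3*m)*(b - 2*m)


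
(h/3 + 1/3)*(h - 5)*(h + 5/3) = h^3/3 - 7*h^2/9 - 35*h/9 - 25/9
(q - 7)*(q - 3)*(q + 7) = q^3 - 3*q^2 - 49*q + 147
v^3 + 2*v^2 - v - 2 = (v - 1)*(v + 1)*(v + 2)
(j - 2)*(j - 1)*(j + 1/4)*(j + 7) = j^4 + 17*j^3/4 - 18*j^2 + 37*j/4 + 7/2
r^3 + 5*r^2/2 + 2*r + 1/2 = (r + 1/2)*(r + 1)^2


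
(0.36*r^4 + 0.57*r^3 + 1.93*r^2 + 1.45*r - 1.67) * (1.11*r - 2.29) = 0.3996*r^5 - 0.1917*r^4 + 0.837*r^3 - 2.8102*r^2 - 5.1742*r + 3.8243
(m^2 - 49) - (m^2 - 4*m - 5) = 4*m - 44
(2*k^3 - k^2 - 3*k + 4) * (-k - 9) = -2*k^4 - 17*k^3 + 12*k^2 + 23*k - 36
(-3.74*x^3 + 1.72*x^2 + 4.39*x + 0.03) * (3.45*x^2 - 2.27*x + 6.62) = -12.903*x^5 + 14.4238*x^4 - 13.5177*x^3 + 1.5246*x^2 + 28.9937*x + 0.1986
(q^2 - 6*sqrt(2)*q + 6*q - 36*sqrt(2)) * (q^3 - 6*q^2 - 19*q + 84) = q^5 - 6*sqrt(2)*q^4 - 55*q^3 - 30*q^2 + 330*sqrt(2)*q^2 + 180*sqrt(2)*q + 504*q - 3024*sqrt(2)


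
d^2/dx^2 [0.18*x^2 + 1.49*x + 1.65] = 0.360000000000000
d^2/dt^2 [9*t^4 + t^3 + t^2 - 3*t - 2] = 108*t^2 + 6*t + 2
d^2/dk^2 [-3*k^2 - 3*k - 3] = -6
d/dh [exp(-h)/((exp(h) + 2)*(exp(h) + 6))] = (-3*exp(2*h) - 16*exp(h) - 12)*exp(-h)/(exp(4*h) + 16*exp(3*h) + 88*exp(2*h) + 192*exp(h) + 144)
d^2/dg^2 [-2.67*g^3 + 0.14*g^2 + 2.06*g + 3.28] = 0.28 - 16.02*g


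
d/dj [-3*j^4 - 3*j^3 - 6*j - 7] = -12*j^3 - 9*j^2 - 6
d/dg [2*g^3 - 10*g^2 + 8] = 2*g*(3*g - 10)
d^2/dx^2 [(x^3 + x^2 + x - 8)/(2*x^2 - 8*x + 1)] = 2*(82*x^3 - 126*x^2 + 381*x - 487)/(8*x^6 - 96*x^5 + 396*x^4 - 608*x^3 + 198*x^2 - 24*x + 1)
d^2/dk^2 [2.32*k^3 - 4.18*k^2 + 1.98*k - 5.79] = 13.92*k - 8.36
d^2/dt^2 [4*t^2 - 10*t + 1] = 8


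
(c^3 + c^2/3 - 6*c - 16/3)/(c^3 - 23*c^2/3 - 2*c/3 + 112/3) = (c + 1)/(c - 7)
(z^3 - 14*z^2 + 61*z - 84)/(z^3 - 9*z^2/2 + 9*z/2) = 2*(z^2 - 11*z + 28)/(z*(2*z - 3))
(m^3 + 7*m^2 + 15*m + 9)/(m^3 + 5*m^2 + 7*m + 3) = (m + 3)/(m + 1)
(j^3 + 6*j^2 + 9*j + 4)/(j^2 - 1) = (j^2 + 5*j + 4)/(j - 1)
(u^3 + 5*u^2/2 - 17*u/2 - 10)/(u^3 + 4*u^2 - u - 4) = (u - 5/2)/(u - 1)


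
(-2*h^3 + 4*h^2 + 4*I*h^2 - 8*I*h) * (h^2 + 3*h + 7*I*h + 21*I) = -2*h^5 - 2*h^4 - 10*I*h^4 - 16*h^3 - 10*I*h^3 - 28*h^2 + 60*I*h^2 + 168*h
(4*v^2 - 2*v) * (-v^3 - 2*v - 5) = -4*v^5 + 2*v^4 - 8*v^3 - 16*v^2 + 10*v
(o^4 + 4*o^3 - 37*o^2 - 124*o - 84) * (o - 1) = o^5 + 3*o^4 - 41*o^3 - 87*o^2 + 40*o + 84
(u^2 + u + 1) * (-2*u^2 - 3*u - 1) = -2*u^4 - 5*u^3 - 6*u^2 - 4*u - 1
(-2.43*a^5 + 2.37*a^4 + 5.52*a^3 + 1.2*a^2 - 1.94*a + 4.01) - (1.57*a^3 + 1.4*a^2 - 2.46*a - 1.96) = -2.43*a^5 + 2.37*a^4 + 3.95*a^3 - 0.2*a^2 + 0.52*a + 5.97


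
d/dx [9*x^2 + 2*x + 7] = 18*x + 2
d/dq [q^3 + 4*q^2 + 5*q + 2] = 3*q^2 + 8*q + 5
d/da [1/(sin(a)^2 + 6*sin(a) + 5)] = -2*(sin(a) + 3)*cos(a)/(sin(a)^2 + 6*sin(a) + 5)^2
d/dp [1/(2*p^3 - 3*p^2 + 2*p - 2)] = 2*(-3*p^2 + 3*p - 1)/(2*p^3 - 3*p^2 + 2*p - 2)^2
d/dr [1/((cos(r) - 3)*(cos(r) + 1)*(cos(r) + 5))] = (-3*sin(r)^2 + 6*cos(r) - 10)*sin(r)/((cos(r) - 3)^2*(cos(r) + 1)^2*(cos(r) + 5)^2)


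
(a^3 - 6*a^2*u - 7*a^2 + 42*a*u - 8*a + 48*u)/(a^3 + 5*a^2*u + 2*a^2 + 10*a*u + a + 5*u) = (a^2 - 6*a*u - 8*a + 48*u)/(a^2 + 5*a*u + a + 5*u)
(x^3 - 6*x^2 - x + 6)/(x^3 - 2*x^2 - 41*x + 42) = (x^2 - 5*x - 6)/(x^2 - x - 42)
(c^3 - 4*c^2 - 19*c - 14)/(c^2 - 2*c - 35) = (c^2 + 3*c + 2)/(c + 5)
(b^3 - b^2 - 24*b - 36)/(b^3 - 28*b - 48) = (b + 3)/(b + 4)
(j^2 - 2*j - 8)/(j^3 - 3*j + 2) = (j - 4)/(j^2 - 2*j + 1)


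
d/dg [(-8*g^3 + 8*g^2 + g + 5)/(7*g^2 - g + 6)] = (-56*g^4 + 16*g^3 - 159*g^2 + 26*g + 11)/(49*g^4 - 14*g^3 + 85*g^2 - 12*g + 36)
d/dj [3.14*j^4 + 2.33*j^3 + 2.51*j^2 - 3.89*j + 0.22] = 12.56*j^3 + 6.99*j^2 + 5.02*j - 3.89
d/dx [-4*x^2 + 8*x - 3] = 8 - 8*x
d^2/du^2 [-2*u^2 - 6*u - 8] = -4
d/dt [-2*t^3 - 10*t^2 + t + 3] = -6*t^2 - 20*t + 1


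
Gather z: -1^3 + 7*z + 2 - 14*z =1 - 7*z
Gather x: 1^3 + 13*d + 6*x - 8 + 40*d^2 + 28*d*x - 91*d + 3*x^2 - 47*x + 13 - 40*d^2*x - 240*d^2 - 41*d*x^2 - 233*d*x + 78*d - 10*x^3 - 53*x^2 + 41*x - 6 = -200*d^2 - 10*x^3 + x^2*(-41*d - 50) + x*(-40*d^2 - 205*d)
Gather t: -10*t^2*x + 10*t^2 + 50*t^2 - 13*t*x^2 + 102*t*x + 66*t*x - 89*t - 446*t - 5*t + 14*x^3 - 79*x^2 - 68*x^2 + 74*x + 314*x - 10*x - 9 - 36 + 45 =t^2*(60 - 10*x) + t*(-13*x^2 + 168*x - 540) + 14*x^3 - 147*x^2 + 378*x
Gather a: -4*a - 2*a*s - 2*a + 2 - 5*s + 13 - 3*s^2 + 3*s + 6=a*(-2*s - 6) - 3*s^2 - 2*s + 21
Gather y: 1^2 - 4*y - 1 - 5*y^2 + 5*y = -5*y^2 + y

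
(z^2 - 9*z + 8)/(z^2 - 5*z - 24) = (z - 1)/(z + 3)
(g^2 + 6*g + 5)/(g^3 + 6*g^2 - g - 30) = (g + 1)/(g^2 + g - 6)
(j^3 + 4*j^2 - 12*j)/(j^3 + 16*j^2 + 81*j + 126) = j*(j - 2)/(j^2 + 10*j + 21)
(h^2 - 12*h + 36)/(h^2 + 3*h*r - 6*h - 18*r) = (h - 6)/(h + 3*r)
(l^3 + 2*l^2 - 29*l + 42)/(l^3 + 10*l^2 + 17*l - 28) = (l^2 - 5*l + 6)/(l^2 + 3*l - 4)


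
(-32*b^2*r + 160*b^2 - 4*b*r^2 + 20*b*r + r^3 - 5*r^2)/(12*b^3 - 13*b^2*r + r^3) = (-8*b*r + 40*b + r^2 - 5*r)/(3*b^2 - 4*b*r + r^2)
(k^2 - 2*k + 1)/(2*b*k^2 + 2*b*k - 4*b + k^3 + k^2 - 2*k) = (k - 1)/(2*b*k + 4*b + k^2 + 2*k)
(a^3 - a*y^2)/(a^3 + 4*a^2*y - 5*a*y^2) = (a + y)/(a + 5*y)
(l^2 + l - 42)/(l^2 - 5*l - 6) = (l + 7)/(l + 1)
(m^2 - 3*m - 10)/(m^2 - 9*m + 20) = (m + 2)/(m - 4)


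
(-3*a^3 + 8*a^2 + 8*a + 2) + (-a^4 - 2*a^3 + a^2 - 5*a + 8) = -a^4 - 5*a^3 + 9*a^2 + 3*a + 10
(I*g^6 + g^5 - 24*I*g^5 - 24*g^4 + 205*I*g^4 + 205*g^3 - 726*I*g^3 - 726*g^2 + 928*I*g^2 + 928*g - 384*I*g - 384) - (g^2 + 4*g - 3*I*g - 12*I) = I*g^6 + g^5 - 24*I*g^5 - 24*g^4 + 205*I*g^4 + 205*g^3 - 726*I*g^3 - 727*g^2 + 928*I*g^2 + 924*g - 381*I*g - 384 + 12*I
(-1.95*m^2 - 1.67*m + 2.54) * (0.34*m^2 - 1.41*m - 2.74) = -0.663*m^4 + 2.1817*m^3 + 8.5613*m^2 + 0.9944*m - 6.9596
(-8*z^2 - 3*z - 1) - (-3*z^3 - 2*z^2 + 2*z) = 3*z^3 - 6*z^2 - 5*z - 1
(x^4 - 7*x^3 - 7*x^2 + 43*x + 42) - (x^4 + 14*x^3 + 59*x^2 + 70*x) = -21*x^3 - 66*x^2 - 27*x + 42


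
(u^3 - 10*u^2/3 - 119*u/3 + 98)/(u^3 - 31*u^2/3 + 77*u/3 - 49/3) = (u + 6)/(u - 1)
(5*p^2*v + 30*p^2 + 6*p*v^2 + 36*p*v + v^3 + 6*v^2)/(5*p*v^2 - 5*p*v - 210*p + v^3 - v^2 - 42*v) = (p + v)/(v - 7)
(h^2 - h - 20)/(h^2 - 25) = (h + 4)/(h + 5)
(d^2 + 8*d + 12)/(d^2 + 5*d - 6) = (d + 2)/(d - 1)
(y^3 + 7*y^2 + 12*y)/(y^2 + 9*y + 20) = y*(y + 3)/(y + 5)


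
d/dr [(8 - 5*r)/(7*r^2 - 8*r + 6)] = (35*r^2 - 112*r + 34)/(49*r^4 - 112*r^3 + 148*r^2 - 96*r + 36)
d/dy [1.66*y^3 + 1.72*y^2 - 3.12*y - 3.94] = 4.98*y^2 + 3.44*y - 3.12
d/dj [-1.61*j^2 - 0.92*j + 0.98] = -3.22*j - 0.92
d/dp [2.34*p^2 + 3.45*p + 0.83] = 4.68*p + 3.45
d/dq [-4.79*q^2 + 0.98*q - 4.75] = 0.98 - 9.58*q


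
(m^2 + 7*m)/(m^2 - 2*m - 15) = m*(m + 7)/(m^2 - 2*m - 15)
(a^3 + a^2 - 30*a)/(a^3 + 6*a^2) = (a - 5)/a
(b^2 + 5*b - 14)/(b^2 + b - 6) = (b + 7)/(b + 3)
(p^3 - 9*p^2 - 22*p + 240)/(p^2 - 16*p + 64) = (p^2 - p - 30)/(p - 8)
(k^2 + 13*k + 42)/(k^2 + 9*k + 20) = (k^2 + 13*k + 42)/(k^2 + 9*k + 20)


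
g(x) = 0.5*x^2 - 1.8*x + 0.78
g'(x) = 1.0*x - 1.8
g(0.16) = 0.50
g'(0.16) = -1.64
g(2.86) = -0.28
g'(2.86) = 1.06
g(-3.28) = 12.06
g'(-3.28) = -5.08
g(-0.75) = 2.41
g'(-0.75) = -2.55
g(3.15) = 0.07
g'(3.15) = 1.35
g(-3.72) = 14.40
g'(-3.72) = -5.52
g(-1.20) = 3.66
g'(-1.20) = -3.00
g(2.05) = -0.81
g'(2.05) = 0.25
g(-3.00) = 10.68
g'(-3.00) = -4.80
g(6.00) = 7.98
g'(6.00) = 4.20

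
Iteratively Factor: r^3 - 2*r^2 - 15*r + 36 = (r - 3)*(r^2 + r - 12) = (r - 3)^2*(r + 4)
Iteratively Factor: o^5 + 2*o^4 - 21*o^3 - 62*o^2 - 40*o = (o + 1)*(o^4 + o^3 - 22*o^2 - 40*o) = (o + 1)*(o + 4)*(o^3 - 3*o^2 - 10*o) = (o - 5)*(o + 1)*(o + 4)*(o^2 + 2*o) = (o - 5)*(o + 1)*(o + 2)*(o + 4)*(o)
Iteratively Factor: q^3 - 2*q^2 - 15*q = (q - 5)*(q^2 + 3*q) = (q - 5)*(q + 3)*(q)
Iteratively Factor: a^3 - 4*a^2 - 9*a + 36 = (a - 3)*(a^2 - a - 12) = (a - 3)*(a + 3)*(a - 4)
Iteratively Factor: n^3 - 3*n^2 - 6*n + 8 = (n - 1)*(n^2 - 2*n - 8) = (n - 4)*(n - 1)*(n + 2)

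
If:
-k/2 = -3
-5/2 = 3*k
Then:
No Solution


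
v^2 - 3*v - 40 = (v - 8)*(v + 5)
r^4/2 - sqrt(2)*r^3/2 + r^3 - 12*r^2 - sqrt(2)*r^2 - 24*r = r*(r/2 + 1)*(r - 4*sqrt(2))*(r + 3*sqrt(2))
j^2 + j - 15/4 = (j - 3/2)*(j + 5/2)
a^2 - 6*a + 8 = (a - 4)*(a - 2)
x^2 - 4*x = x*(x - 4)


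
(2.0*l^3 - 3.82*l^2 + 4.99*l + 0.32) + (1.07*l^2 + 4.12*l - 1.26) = 2.0*l^3 - 2.75*l^2 + 9.11*l - 0.94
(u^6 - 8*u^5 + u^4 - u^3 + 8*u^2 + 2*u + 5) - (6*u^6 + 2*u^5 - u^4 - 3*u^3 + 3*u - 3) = -5*u^6 - 10*u^5 + 2*u^4 + 2*u^3 + 8*u^2 - u + 8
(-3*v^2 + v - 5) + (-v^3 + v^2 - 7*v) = -v^3 - 2*v^2 - 6*v - 5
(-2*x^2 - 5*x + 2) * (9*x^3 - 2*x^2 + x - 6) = -18*x^5 - 41*x^4 + 26*x^3 + 3*x^2 + 32*x - 12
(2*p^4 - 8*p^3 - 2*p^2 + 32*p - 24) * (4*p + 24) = 8*p^5 + 16*p^4 - 200*p^3 + 80*p^2 + 672*p - 576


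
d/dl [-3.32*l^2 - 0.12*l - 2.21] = -6.64*l - 0.12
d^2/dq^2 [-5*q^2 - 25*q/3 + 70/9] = -10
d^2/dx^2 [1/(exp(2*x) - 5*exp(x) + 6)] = ((5 - 4*exp(x))*(exp(2*x) - 5*exp(x) + 6) + 2*(2*exp(x) - 5)^2*exp(x))*exp(x)/(exp(2*x) - 5*exp(x) + 6)^3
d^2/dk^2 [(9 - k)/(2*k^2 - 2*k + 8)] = (-(k - 9)*(2*k - 1)^2 + (3*k - 10)*(k^2 - k + 4))/(k^2 - k + 4)^3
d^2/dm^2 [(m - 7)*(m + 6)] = 2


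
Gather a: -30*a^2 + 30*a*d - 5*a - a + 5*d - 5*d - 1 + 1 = -30*a^2 + a*(30*d - 6)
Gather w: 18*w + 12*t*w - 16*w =w*(12*t + 2)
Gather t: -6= -6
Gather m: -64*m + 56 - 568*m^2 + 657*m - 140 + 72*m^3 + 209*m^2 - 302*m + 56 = 72*m^3 - 359*m^2 + 291*m - 28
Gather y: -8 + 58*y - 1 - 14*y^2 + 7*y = -14*y^2 + 65*y - 9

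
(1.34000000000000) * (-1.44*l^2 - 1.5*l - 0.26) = -1.9296*l^2 - 2.01*l - 0.3484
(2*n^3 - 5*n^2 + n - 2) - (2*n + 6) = 2*n^3 - 5*n^2 - n - 8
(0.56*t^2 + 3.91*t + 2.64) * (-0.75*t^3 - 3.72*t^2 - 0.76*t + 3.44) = -0.42*t^5 - 5.0157*t^4 - 16.9508*t^3 - 10.866*t^2 + 11.444*t + 9.0816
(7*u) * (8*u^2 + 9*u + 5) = 56*u^3 + 63*u^2 + 35*u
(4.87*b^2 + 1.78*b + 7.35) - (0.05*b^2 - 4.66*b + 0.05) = 4.82*b^2 + 6.44*b + 7.3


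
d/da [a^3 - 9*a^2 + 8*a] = 3*a^2 - 18*a + 8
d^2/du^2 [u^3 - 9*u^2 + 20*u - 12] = 6*u - 18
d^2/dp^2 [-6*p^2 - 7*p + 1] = -12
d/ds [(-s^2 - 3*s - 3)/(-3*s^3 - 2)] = (-3*s^4 - 18*s^3 - 27*s^2 + 4*s + 6)/(9*s^6 + 12*s^3 + 4)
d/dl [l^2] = 2*l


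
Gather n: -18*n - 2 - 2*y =-18*n - 2*y - 2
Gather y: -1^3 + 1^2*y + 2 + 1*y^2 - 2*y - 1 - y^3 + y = -y^3 + y^2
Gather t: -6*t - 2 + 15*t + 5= 9*t + 3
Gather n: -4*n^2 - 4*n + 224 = -4*n^2 - 4*n + 224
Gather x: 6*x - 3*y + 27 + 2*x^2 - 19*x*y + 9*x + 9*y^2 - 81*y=2*x^2 + x*(15 - 19*y) + 9*y^2 - 84*y + 27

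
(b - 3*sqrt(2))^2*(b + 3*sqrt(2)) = b^3 - 3*sqrt(2)*b^2 - 18*b + 54*sqrt(2)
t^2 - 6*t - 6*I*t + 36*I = (t - 6)*(t - 6*I)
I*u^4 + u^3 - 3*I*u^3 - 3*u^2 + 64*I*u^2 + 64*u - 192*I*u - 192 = (u - 3)*(u - 8*I)*(u + 8*I)*(I*u + 1)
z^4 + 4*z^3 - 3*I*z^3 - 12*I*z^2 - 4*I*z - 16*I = (z + 4)*(z - 2*I)^2*(z + I)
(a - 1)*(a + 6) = a^2 + 5*a - 6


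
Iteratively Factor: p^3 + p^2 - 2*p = (p + 2)*(p^2 - p) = (p - 1)*(p + 2)*(p)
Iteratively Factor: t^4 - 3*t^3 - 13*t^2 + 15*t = (t + 3)*(t^3 - 6*t^2 + 5*t) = t*(t + 3)*(t^2 - 6*t + 5) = t*(t - 1)*(t + 3)*(t - 5)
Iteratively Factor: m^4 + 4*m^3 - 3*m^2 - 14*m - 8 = (m - 2)*(m^3 + 6*m^2 + 9*m + 4) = (m - 2)*(m + 4)*(m^2 + 2*m + 1) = (m - 2)*(m + 1)*(m + 4)*(m + 1)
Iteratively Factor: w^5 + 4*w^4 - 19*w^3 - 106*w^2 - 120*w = (w)*(w^4 + 4*w^3 - 19*w^2 - 106*w - 120) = w*(w + 4)*(w^3 - 19*w - 30) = w*(w + 2)*(w + 4)*(w^2 - 2*w - 15) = w*(w + 2)*(w + 3)*(w + 4)*(w - 5)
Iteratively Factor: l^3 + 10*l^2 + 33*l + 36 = (l + 3)*(l^2 + 7*l + 12) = (l + 3)*(l + 4)*(l + 3)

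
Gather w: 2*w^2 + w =2*w^2 + w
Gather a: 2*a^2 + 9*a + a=2*a^2 + 10*a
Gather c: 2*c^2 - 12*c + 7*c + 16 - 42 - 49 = 2*c^2 - 5*c - 75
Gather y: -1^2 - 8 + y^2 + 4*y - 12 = y^2 + 4*y - 21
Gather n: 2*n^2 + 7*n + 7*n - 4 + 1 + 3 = 2*n^2 + 14*n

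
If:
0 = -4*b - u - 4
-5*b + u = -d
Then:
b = -u/4 - 1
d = -9*u/4 - 5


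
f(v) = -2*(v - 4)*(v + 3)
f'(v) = 2 - 4*v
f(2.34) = 17.73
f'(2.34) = -7.36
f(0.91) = 24.16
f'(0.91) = -1.64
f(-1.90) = 12.98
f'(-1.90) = 9.60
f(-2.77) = 3.11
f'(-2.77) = 13.08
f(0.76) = 24.36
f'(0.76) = -1.04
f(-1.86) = 13.36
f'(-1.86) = 9.44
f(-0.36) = 23.02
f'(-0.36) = 3.44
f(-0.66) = 21.81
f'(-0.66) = 4.64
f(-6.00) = -60.00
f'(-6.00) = 26.00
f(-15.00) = -456.00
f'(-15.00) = 62.00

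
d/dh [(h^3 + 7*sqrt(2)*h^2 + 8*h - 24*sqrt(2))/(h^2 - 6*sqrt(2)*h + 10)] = (h^4 - 12*sqrt(2)*h^3 - 62*h^2 + 188*sqrt(2)*h - 208)/(h^4 - 12*sqrt(2)*h^3 + 92*h^2 - 120*sqrt(2)*h + 100)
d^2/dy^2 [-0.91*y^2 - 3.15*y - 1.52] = -1.82000000000000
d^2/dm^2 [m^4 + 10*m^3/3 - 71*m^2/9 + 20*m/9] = 12*m^2 + 20*m - 142/9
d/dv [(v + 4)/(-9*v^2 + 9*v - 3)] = (3*v^2 + 24*v - 13)/(3*(9*v^4 - 18*v^3 + 15*v^2 - 6*v + 1))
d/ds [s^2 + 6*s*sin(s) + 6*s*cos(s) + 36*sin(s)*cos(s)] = 6*sqrt(2)*s*cos(s + pi/4) + 2*s + 6*sqrt(2)*sin(s + pi/4) + 36*cos(2*s)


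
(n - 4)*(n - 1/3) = n^2 - 13*n/3 + 4/3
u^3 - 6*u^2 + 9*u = u*(u - 3)^2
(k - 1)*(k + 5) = k^2 + 4*k - 5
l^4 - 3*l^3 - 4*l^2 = l^2*(l - 4)*(l + 1)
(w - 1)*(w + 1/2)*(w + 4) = w^3 + 7*w^2/2 - 5*w/2 - 2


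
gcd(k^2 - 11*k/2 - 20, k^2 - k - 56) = k - 8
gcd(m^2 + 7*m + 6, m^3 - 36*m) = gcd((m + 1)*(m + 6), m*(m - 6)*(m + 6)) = m + 6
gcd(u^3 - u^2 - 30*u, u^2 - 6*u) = u^2 - 6*u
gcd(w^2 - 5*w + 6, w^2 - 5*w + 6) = w^2 - 5*w + 6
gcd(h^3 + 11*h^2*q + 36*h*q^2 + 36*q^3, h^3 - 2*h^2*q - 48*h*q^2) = h + 6*q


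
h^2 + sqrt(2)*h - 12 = (h - 2*sqrt(2))*(h + 3*sqrt(2))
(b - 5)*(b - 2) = b^2 - 7*b + 10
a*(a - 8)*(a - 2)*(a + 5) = a^4 - 5*a^3 - 34*a^2 + 80*a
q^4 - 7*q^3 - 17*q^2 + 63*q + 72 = (q - 8)*(q - 3)*(q + 1)*(q + 3)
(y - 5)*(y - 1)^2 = y^3 - 7*y^2 + 11*y - 5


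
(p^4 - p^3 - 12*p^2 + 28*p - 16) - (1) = p^4 - p^3 - 12*p^2 + 28*p - 17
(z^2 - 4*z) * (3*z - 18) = 3*z^3 - 30*z^2 + 72*z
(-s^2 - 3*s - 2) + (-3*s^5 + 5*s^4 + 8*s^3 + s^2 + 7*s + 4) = -3*s^5 + 5*s^4 + 8*s^3 + 4*s + 2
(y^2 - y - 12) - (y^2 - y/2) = -y/2 - 12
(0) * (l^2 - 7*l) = 0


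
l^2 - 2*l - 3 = (l - 3)*(l + 1)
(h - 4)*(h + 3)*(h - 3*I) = h^3 - h^2 - 3*I*h^2 - 12*h + 3*I*h + 36*I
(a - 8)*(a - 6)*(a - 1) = a^3 - 15*a^2 + 62*a - 48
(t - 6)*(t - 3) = t^2 - 9*t + 18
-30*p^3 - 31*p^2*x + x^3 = (-6*p + x)*(p + x)*(5*p + x)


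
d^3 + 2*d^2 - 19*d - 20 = (d - 4)*(d + 1)*(d + 5)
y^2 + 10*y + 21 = (y + 3)*(y + 7)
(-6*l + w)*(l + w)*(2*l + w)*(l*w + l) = -12*l^4*w - 12*l^4 - 16*l^3*w^2 - 16*l^3*w - 3*l^2*w^3 - 3*l^2*w^2 + l*w^4 + l*w^3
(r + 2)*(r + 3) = r^2 + 5*r + 6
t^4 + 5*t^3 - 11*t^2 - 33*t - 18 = (t - 3)*(t + 1)^2*(t + 6)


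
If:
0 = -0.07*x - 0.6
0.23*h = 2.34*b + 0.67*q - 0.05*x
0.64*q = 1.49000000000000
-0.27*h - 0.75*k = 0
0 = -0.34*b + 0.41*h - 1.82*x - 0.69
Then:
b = -4.82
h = -40.36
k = 14.53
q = 2.33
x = -8.57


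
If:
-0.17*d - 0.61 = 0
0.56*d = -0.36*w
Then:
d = -3.59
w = 5.58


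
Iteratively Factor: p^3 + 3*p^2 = (p)*(p^2 + 3*p) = p*(p + 3)*(p)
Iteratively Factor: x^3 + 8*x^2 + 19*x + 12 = (x + 4)*(x^2 + 4*x + 3) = (x + 1)*(x + 4)*(x + 3)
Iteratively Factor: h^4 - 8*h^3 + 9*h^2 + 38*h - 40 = (h + 2)*(h^3 - 10*h^2 + 29*h - 20) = (h - 1)*(h + 2)*(h^2 - 9*h + 20) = (h - 5)*(h - 1)*(h + 2)*(h - 4)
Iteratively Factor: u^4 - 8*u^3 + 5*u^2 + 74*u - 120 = (u - 5)*(u^3 - 3*u^2 - 10*u + 24) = (u - 5)*(u + 3)*(u^2 - 6*u + 8) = (u - 5)*(u - 2)*(u + 3)*(u - 4)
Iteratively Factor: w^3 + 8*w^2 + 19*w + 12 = (w + 4)*(w^2 + 4*w + 3) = (w + 1)*(w + 4)*(w + 3)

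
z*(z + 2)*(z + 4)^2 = z^4 + 10*z^3 + 32*z^2 + 32*z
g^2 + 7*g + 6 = (g + 1)*(g + 6)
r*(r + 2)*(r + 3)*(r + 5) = r^4 + 10*r^3 + 31*r^2 + 30*r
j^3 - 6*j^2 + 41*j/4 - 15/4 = (j - 3)*(j - 5/2)*(j - 1/2)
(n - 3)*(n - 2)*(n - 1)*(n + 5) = n^4 - n^3 - 19*n^2 + 49*n - 30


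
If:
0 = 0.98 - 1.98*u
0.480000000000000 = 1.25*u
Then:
No Solution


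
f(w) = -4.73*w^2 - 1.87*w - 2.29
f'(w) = -9.46*w - 1.87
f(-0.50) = -2.54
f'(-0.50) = 2.86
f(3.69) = -73.59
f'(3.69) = -36.78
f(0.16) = -2.71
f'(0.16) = -3.38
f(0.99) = -8.78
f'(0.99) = -11.24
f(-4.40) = -85.63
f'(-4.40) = 39.75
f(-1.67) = -12.36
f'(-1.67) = 13.93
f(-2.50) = -27.18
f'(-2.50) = 21.78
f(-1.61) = -11.54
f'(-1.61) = 13.36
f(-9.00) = -368.59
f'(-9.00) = 83.27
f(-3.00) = -39.25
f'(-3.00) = 26.51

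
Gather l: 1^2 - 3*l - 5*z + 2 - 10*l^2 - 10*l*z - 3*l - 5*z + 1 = -10*l^2 + l*(-10*z - 6) - 10*z + 4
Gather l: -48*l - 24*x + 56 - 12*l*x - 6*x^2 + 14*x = l*(-12*x - 48) - 6*x^2 - 10*x + 56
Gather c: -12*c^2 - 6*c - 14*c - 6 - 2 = -12*c^2 - 20*c - 8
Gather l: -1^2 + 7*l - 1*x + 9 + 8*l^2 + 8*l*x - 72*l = 8*l^2 + l*(8*x - 65) - x + 8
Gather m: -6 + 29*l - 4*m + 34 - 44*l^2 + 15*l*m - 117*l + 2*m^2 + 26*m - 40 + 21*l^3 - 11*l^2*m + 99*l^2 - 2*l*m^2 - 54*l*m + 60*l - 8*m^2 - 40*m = 21*l^3 + 55*l^2 - 28*l + m^2*(-2*l - 6) + m*(-11*l^2 - 39*l - 18) - 12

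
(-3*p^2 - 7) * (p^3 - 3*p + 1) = -3*p^5 + 2*p^3 - 3*p^2 + 21*p - 7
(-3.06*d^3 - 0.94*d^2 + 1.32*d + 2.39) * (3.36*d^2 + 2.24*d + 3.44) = -10.2816*d^5 - 10.0128*d^4 - 8.1968*d^3 + 7.7536*d^2 + 9.8944*d + 8.2216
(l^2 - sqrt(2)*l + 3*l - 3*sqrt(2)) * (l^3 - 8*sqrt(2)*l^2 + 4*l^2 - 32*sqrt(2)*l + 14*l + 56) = l^5 - 9*sqrt(2)*l^4 + 7*l^4 - 63*sqrt(2)*l^3 + 42*l^3 - 122*sqrt(2)*l^2 + 210*l^2 - 98*sqrt(2)*l + 360*l - 168*sqrt(2)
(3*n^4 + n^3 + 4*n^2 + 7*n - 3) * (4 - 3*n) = -9*n^5 + 9*n^4 - 8*n^3 - 5*n^2 + 37*n - 12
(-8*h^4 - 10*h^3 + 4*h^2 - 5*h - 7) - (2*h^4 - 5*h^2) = -10*h^4 - 10*h^3 + 9*h^2 - 5*h - 7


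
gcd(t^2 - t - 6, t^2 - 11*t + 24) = t - 3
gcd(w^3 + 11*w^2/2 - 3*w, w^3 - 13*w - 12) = 1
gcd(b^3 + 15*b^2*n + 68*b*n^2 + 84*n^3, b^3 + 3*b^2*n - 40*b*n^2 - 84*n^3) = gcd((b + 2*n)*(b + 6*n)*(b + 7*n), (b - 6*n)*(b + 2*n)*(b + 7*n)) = b^2 + 9*b*n + 14*n^2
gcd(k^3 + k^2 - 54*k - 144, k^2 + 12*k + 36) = k + 6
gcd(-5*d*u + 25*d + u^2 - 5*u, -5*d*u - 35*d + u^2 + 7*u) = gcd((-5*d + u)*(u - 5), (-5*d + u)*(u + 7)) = -5*d + u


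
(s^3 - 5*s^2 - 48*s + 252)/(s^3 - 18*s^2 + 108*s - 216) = (s + 7)/(s - 6)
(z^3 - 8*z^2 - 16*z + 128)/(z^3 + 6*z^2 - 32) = (z^2 - 12*z + 32)/(z^2 + 2*z - 8)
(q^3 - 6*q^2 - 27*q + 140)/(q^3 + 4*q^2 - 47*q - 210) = (q - 4)/(q + 6)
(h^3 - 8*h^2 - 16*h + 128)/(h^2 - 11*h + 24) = (h^2 - 16)/(h - 3)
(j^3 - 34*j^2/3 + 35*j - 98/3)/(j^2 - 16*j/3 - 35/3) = (3*j^2 - 13*j + 14)/(3*j + 5)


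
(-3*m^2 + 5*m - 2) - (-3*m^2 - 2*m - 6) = 7*m + 4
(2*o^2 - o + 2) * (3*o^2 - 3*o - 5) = 6*o^4 - 9*o^3 - o^2 - o - 10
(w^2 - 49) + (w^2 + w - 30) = 2*w^2 + w - 79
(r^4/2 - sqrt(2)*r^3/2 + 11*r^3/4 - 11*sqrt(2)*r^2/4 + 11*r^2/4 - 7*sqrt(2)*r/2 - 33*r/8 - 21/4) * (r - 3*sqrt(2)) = r^5/2 - 2*sqrt(2)*r^4 + 11*r^4/4 - 11*sqrt(2)*r^3 + 23*r^3/4 - 47*sqrt(2)*r^2/4 + 99*r^2/8 + 63*r/4 + 99*sqrt(2)*r/8 + 63*sqrt(2)/4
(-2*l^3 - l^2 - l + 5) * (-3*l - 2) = 6*l^4 + 7*l^3 + 5*l^2 - 13*l - 10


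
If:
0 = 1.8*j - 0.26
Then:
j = 0.14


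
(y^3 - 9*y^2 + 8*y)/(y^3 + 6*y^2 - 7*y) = (y - 8)/(y + 7)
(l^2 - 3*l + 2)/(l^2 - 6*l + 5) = (l - 2)/(l - 5)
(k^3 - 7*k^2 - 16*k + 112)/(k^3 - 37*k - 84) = (k - 4)/(k + 3)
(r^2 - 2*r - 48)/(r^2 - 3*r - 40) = (r + 6)/(r + 5)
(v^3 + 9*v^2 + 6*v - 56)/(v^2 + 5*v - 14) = v + 4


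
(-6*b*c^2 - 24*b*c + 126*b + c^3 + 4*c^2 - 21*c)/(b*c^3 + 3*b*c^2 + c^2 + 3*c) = (-6*b*c^2 - 24*b*c + 126*b + c^3 + 4*c^2 - 21*c)/(c*(b*c^2 + 3*b*c + c + 3))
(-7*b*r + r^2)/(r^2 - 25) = r*(-7*b + r)/(r^2 - 25)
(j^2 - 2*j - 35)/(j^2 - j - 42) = (j + 5)/(j + 6)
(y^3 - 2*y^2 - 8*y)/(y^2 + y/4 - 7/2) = 4*y*(y - 4)/(4*y - 7)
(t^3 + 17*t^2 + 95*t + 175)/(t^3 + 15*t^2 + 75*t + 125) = (t + 7)/(t + 5)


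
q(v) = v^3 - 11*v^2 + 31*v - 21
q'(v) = 3*v^2 - 22*v + 31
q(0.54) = -7.31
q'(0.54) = 19.99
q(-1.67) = -108.11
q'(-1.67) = 76.11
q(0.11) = -17.72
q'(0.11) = 28.62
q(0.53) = -7.51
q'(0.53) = 20.18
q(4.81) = -15.10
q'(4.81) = -5.41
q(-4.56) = -485.91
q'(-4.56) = 193.70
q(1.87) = 5.04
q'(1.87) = 0.35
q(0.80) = -2.73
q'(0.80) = 15.32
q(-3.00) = -240.00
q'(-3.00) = 124.00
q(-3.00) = -240.00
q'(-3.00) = 124.00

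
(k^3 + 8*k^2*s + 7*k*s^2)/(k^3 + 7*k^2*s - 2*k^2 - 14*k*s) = (k + s)/(k - 2)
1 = 1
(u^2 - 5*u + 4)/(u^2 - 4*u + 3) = (u - 4)/(u - 3)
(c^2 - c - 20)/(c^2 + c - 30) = (c + 4)/(c + 6)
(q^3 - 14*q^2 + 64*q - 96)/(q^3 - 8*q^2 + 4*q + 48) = (q - 4)/(q + 2)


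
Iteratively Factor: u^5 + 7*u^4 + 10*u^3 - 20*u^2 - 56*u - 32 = (u + 2)*(u^4 + 5*u^3 - 20*u - 16) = (u - 2)*(u + 2)*(u^3 + 7*u^2 + 14*u + 8) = (u - 2)*(u + 2)*(u + 4)*(u^2 + 3*u + 2) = (u - 2)*(u + 2)^2*(u + 4)*(u + 1)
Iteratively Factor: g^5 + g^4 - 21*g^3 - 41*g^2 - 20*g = (g)*(g^4 + g^3 - 21*g^2 - 41*g - 20) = g*(g + 4)*(g^3 - 3*g^2 - 9*g - 5) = g*(g - 5)*(g + 4)*(g^2 + 2*g + 1) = g*(g - 5)*(g + 1)*(g + 4)*(g + 1)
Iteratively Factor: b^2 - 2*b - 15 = (b + 3)*(b - 5)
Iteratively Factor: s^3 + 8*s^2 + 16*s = (s)*(s^2 + 8*s + 16) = s*(s + 4)*(s + 4)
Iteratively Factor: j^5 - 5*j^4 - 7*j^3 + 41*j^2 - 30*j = (j - 5)*(j^4 - 7*j^2 + 6*j) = (j - 5)*(j - 1)*(j^3 + j^2 - 6*j) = j*(j - 5)*(j - 1)*(j^2 + j - 6) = j*(j - 5)*(j - 2)*(j - 1)*(j + 3)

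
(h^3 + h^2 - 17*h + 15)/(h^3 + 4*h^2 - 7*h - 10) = (h^2 - 4*h + 3)/(h^2 - h - 2)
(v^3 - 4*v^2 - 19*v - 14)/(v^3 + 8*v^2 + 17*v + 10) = (v - 7)/(v + 5)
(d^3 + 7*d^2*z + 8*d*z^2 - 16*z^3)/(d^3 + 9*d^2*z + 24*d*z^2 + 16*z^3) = (d - z)/(d + z)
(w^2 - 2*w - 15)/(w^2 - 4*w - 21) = (w - 5)/(w - 7)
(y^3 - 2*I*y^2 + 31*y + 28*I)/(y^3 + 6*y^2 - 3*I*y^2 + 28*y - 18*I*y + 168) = (y + I)/(y + 6)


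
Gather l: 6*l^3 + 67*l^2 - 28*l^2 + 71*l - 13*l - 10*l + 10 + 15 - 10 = 6*l^3 + 39*l^2 + 48*l + 15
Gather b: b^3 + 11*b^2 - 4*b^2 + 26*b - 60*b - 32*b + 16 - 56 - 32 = b^3 + 7*b^2 - 66*b - 72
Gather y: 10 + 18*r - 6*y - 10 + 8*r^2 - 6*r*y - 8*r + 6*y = 8*r^2 - 6*r*y + 10*r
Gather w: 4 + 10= 14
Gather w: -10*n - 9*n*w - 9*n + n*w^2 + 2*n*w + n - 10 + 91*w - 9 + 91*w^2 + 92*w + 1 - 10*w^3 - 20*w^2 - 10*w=-18*n - 10*w^3 + w^2*(n + 71) + w*(173 - 7*n) - 18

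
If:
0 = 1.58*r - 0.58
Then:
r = 0.37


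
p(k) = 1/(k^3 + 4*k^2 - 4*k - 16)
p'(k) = (-3*k^2 - 8*k + 4)/(k^3 + 4*k^2 - 4*k - 16)^2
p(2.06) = 0.68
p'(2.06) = -11.57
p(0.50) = -0.06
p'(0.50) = -0.00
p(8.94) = 0.00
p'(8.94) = -0.00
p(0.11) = -0.06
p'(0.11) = 0.01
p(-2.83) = 0.21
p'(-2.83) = 0.12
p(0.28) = -0.06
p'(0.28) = 0.01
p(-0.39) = -0.07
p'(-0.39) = 0.03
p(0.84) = -0.06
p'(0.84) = -0.02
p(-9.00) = 0.00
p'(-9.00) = 0.00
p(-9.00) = 0.00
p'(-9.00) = 0.00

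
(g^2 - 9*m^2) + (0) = g^2 - 9*m^2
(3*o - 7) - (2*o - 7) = o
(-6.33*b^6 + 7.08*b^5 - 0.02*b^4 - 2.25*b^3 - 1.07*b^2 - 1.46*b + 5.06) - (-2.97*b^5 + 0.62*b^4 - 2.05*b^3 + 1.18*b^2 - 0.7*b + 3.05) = -6.33*b^6 + 10.05*b^5 - 0.64*b^4 - 0.2*b^3 - 2.25*b^2 - 0.76*b + 2.01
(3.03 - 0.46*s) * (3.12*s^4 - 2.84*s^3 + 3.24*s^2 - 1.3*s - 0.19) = -1.4352*s^5 + 10.76*s^4 - 10.0956*s^3 + 10.4152*s^2 - 3.8516*s - 0.5757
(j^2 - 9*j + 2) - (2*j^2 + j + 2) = -j^2 - 10*j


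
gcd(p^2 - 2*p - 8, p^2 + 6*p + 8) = p + 2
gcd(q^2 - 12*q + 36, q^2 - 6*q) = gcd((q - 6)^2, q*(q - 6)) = q - 6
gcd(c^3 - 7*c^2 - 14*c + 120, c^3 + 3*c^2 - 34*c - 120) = c^2 - 2*c - 24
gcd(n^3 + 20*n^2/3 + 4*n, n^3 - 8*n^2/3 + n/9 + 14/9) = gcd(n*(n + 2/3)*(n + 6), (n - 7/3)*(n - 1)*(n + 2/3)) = n + 2/3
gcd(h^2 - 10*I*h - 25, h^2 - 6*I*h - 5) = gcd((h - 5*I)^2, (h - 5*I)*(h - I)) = h - 5*I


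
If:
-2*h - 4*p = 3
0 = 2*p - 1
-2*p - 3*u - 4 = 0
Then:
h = -5/2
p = 1/2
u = -5/3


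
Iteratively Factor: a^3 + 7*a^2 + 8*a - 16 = (a + 4)*(a^2 + 3*a - 4) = (a + 4)^2*(a - 1)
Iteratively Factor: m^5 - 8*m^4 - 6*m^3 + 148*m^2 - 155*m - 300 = (m + 1)*(m^4 - 9*m^3 + 3*m^2 + 145*m - 300) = (m - 5)*(m + 1)*(m^3 - 4*m^2 - 17*m + 60) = (m - 5)^2*(m + 1)*(m^2 + m - 12) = (m - 5)^2*(m + 1)*(m + 4)*(m - 3)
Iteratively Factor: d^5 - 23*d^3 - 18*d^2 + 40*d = (d)*(d^4 - 23*d^2 - 18*d + 40) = d*(d - 1)*(d^3 + d^2 - 22*d - 40) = d*(d - 1)*(d + 4)*(d^2 - 3*d - 10) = d*(d - 1)*(d + 2)*(d + 4)*(d - 5)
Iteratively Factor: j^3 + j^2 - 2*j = (j)*(j^2 + j - 2) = j*(j - 1)*(j + 2)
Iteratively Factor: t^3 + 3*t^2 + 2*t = (t)*(t^2 + 3*t + 2) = t*(t + 2)*(t + 1)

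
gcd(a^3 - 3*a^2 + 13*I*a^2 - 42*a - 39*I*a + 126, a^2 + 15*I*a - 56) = a + 7*I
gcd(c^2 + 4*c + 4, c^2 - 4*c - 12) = c + 2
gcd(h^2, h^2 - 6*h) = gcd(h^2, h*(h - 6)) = h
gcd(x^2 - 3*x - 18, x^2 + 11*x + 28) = 1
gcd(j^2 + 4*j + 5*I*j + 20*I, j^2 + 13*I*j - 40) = j + 5*I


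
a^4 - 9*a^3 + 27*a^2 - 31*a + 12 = (a - 4)*(a - 3)*(a - 1)^2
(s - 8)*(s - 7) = s^2 - 15*s + 56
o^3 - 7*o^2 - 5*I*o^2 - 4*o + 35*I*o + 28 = (o - 7)*(o - 4*I)*(o - I)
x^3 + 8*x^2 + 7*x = x*(x + 1)*(x + 7)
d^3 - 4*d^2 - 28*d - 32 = (d - 8)*(d + 2)^2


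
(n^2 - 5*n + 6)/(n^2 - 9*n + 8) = (n^2 - 5*n + 6)/(n^2 - 9*n + 8)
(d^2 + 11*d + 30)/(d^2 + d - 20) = (d + 6)/(d - 4)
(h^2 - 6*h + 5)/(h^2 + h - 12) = (h^2 - 6*h + 5)/(h^2 + h - 12)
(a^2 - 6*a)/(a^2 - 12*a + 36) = a/(a - 6)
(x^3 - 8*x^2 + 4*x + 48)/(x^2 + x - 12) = (x^3 - 8*x^2 + 4*x + 48)/(x^2 + x - 12)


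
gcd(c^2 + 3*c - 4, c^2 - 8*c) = 1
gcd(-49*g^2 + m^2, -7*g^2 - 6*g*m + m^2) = 7*g - m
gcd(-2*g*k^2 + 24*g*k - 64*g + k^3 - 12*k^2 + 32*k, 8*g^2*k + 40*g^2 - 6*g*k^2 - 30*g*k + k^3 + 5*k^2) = 2*g - k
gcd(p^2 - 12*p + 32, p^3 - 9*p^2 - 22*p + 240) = p - 8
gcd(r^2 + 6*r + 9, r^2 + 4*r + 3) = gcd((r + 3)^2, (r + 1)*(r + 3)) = r + 3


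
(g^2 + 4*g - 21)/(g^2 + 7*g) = (g - 3)/g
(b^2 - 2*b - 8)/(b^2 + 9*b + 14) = (b - 4)/(b + 7)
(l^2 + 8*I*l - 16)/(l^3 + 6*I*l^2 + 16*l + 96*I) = (l + 4*I)/(l^2 + 2*I*l + 24)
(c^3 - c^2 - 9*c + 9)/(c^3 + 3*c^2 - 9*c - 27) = (c - 1)/(c + 3)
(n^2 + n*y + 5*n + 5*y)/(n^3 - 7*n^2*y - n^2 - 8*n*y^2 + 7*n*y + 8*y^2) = (-n - 5)/(-n^2 + 8*n*y + n - 8*y)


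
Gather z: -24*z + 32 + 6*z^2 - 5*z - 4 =6*z^2 - 29*z + 28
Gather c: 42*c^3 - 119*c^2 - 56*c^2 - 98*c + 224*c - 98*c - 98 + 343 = 42*c^3 - 175*c^2 + 28*c + 245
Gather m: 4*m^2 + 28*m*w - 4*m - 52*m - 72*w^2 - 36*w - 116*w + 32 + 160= 4*m^2 + m*(28*w - 56) - 72*w^2 - 152*w + 192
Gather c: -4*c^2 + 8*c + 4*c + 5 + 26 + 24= -4*c^2 + 12*c + 55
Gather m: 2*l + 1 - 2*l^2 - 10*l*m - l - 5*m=-2*l^2 + l + m*(-10*l - 5) + 1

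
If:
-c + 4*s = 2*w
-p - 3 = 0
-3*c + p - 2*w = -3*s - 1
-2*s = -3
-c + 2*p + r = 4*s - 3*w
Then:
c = -7/4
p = -3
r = -11/8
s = 3/2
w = 31/8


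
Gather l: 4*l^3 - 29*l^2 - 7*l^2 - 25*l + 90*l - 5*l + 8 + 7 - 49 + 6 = 4*l^3 - 36*l^2 + 60*l - 28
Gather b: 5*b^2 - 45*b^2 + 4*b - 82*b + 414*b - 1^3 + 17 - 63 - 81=-40*b^2 + 336*b - 128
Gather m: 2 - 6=-4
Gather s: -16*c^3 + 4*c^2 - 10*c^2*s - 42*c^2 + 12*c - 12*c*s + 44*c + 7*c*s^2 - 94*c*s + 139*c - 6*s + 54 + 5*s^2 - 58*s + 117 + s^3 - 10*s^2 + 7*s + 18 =-16*c^3 - 38*c^2 + 195*c + s^3 + s^2*(7*c - 5) + s*(-10*c^2 - 106*c - 57) + 189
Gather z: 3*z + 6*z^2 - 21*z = 6*z^2 - 18*z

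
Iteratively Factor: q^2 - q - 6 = (q - 3)*(q + 2)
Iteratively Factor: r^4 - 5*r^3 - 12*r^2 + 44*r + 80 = (r + 2)*(r^3 - 7*r^2 + 2*r + 40) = (r - 4)*(r + 2)*(r^2 - 3*r - 10) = (r - 4)*(r + 2)^2*(r - 5)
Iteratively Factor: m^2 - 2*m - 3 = (m - 3)*(m + 1)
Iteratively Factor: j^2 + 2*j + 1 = (j + 1)*(j + 1)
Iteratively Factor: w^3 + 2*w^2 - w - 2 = (w + 1)*(w^2 + w - 2) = (w + 1)*(w + 2)*(w - 1)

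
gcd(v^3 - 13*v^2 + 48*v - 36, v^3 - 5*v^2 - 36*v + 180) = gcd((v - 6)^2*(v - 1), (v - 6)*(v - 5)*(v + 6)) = v - 6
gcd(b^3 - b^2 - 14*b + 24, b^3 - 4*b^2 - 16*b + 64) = b + 4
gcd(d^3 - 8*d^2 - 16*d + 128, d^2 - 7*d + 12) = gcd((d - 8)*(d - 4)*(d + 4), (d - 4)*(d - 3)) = d - 4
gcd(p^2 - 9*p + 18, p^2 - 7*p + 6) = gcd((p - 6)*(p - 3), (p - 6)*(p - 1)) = p - 6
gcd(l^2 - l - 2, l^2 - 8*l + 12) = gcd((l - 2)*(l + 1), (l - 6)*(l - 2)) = l - 2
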